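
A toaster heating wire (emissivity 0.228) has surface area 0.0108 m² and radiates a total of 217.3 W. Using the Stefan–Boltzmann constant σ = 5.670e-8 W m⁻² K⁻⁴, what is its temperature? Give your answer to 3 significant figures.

T ≈ 1.12×10³ K

Area A = 0.0108 m².
P = εσAT⁴ ⇒ T = (P/(εσA))^(1/4) = (217.3/(0.228×5.670×10⁻⁸×0.0108))^(1/4) = 1.12×10³ K.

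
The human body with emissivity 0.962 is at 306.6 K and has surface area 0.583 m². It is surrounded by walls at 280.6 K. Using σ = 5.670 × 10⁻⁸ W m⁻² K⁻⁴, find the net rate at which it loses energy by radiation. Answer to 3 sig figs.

Net loss ≈ 83.9 W

Area A = 0.583 m².
Net radiated power P_net = εσA(T⁴ − T₀⁴) = 0.962×5.670×10⁻⁸×0.583×(306.6⁴ − 280.6⁴).
T⁴ − T₀⁴ = 8.83667×10⁹ − 6.19941×10⁹ = 2.63726×10⁹ K⁴, so P_net = 83.9 W.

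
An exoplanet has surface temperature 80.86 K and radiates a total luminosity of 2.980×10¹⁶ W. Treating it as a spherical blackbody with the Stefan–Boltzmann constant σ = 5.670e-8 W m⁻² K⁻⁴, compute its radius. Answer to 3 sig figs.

R ≈ 3.13×10⁷ m

L = 4πR²σT⁴ ⇒ R = √(L/(4πσT⁴)).
σT⁴ = 2.42392 W/m², so R = √(2.980×10¹⁶/(4π×2.42392)) = 3.13×10⁷ m.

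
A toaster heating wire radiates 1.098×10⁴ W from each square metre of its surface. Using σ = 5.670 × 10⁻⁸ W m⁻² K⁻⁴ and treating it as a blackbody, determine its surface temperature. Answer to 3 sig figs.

T ≈ 663 K

I = σT⁴, so T = (I/σ)^(1/4) = (1.098×10⁴/(5.670×10⁻⁸))^(1/4) = 663 K.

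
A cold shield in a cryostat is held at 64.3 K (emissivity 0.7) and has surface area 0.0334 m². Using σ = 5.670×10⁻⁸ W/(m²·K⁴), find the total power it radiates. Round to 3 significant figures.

P ≈ 0.0227 W

Area A = 0.0334 m².
P = εσAT⁴ = 0.7 × 5.670×10⁻⁸ × 0.0334 × (64.3)⁴ = 0.0227 W.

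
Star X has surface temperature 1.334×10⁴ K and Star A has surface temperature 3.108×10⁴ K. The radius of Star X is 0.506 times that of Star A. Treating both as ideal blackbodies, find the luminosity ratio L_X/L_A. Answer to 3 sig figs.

L ∝ R²T⁴, so L_X/L_A = (R_X/R_A)²(T_X/T_A)⁴ = (0.506)² × (1.334×10⁴/3.108×10⁴)⁴ = 0.256036 × 0.0339390 = 8.69×10⁻³.

L_X/L_A ≈ 8.69×10⁻³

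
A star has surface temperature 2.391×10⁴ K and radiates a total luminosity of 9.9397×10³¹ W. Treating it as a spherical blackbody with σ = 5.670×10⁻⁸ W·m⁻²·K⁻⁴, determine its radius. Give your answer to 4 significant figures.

R ≈ 2.066×10¹⁰ m

L = 4πR²σT⁴ ⇒ R = √(L/(4πσT⁴)).
σT⁴ = 1.85311×10¹⁰ W/m², so R = √(9.9397×10³¹/(4π×1.85311×10¹⁰)) = 2.066×10¹⁰ m.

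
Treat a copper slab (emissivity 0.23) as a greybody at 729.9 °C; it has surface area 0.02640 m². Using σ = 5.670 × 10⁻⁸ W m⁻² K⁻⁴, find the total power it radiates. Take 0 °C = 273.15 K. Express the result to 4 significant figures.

P ≈ 348.5 W

T = 729.9 °C + 273.15 = 1003.05 K.
Area A = 0.02640 m².
P = εσAT⁴ = 0.23 × 5.670×10⁻⁸ × 0.02640 × (1003.05)⁴ = 348.5 W.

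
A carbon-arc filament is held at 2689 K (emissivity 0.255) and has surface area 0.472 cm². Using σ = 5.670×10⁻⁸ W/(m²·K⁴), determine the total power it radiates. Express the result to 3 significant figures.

Area A = 0.472 cm² = 4.72×10⁻⁵ m².
P = εσAT⁴ = 0.255 × 5.670×10⁻⁸ × 4.72×10⁻⁵ × (2689)⁴ = 35.7 W.

P ≈ 35.7 W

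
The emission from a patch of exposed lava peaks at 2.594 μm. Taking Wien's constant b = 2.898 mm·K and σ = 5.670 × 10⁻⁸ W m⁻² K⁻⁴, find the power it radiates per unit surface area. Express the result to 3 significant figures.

I ≈ 8.83×10⁴ W/m²

Wien's law: T = b/λ_max = 2.898×10⁻³/2.594×10⁻⁶ = 1117.19 K.
Then I = σT⁴ = 5.670×10⁻⁸×(1117.19)⁴ = 8.83×10⁴ W/m².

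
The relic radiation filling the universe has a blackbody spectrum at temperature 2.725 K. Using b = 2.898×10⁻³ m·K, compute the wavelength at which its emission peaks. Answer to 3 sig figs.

Wien's displacement law: λ_max = b/T = (2.898×10⁻³ m·K)/(2.725 K) = 1.063×10⁻³ m.
That is 1.06 mm, in the microwave range.

λ_max ≈ 1.06 mm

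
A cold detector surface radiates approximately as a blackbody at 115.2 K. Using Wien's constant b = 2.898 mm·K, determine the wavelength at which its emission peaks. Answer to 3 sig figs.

λ_max ≈ 25.2 μm

Wien's displacement law: λ_max = b/T = (2.898×10⁻³ m·K)/(115.2 K) = 2.516×10⁻⁵ m.
That is 25.2 μm, in the infrared range.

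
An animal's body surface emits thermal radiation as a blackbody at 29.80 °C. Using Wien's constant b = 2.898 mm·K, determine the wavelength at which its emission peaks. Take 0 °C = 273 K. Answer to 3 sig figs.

T = 29.80 °C + 273 = 302.80 K.
Wien's displacement law: λ_max = b/T = (2.898×10⁻³ m·K)/(302.80 K) = 9.571×10⁻⁶ m.
That is 9.57 μm, in the infrared range.

λ_max ≈ 9.57 μm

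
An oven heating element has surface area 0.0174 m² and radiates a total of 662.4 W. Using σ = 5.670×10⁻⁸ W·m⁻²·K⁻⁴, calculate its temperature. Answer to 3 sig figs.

T ≈ 905 K

Area A = 0.0174 m².
P = σAT⁴ ⇒ T = (P/(σA))^(1/4) = (662.4/(5.670×10⁻⁸×0.0174))^(1/4) = 905 K.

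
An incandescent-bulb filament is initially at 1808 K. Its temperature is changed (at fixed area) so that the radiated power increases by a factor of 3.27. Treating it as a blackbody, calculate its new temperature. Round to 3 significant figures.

P ∝ T⁴, so T₂/T₁ = (P₂/P₁)^(1/4) = (3.27)^(1/4) = 1.34474.
T₂ = 1808 × 1.34474 = 2.43×10³ K.

T₂ ≈ 2.43×10³ K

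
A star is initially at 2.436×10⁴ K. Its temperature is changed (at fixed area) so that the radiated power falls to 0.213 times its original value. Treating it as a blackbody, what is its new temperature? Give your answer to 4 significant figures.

T₂ ≈ 1.655×10⁴ K

P ∝ T⁴, so T₂/T₁ = (P₂/P₁)^(1/4) = (0.213)^(1/4) = 0.679352.
T₂ = 2.436×10⁴ × 0.679352 = 1.655×10⁴ K.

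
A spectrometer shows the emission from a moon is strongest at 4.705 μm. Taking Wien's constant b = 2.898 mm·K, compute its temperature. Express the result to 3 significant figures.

T ≈ 616 K

Wien's law gives T = b/λ_max = (2.898×10⁻³ m·K)/(4.705×10⁻⁶ m) = 616 K.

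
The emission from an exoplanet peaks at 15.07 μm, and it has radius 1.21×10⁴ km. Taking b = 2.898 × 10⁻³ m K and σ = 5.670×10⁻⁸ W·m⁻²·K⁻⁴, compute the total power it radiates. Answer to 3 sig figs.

Wien's law: T = b/λ_max = 2.898×10⁻³/1.507×10⁻⁵ = 192.303 K.
Surface area A = 4πR² = 4π(1.21×10⁷ m)² = 1.83984×10¹⁵ m².
Then P = σAT⁴ = 5.670×10⁻⁸×1.83984×10¹⁵×(192.303)⁴ = 1.43×10¹⁷ W.

P ≈ 1.43×10¹⁷ W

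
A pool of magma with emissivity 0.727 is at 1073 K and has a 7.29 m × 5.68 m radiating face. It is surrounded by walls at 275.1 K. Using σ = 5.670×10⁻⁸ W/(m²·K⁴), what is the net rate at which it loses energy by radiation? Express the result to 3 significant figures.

Area A = 7.29 × 5.68 = 41.4072 m².
Net radiated power P_net = εσA(T⁴ − T₀⁴) = 0.727×5.670×10⁻⁸×41.4072×(1073⁴ − 275.1⁴).
T⁴ − T₀⁴ = 1.32556×10¹² − 5.72746×10⁹ = 1.31983×10¹² K⁴, so P_net = 2.25×10⁶ W.

Net loss ≈ 2.25×10⁶ W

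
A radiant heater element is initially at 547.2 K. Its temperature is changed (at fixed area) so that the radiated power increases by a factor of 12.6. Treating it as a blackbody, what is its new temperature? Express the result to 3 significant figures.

P ∝ T⁴, so T₂/T₁ = (P₂/P₁)^(1/4) = (12.6)^(1/4) = 1.88405.
T₂ = 547.2 × 1.88405 = 1.03×10³ K.

T₂ ≈ 1.03×10³ K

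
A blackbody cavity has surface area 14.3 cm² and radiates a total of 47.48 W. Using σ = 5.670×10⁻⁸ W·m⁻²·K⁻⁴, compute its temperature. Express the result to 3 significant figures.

Area A = 14.3 cm² = 1.43×10⁻³ m².
P = σAT⁴ ⇒ T = (P/(σA))^(1/4) = (47.48/(5.670×10⁻⁸×1.43×10⁻³))^(1/4) = 875 K.

T ≈ 875 K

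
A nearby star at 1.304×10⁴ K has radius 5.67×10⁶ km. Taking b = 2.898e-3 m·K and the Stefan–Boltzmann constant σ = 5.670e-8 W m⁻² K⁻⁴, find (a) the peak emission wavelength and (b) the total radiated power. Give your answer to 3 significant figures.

(a) λ_max = b/T = 2.898×10⁻³/1.304×10⁴ = 2.222×10⁻⁷ m = 222 nm.
Surface area A = 4πR² = 4π(5.67×10⁹ m)² = 4.03995×10²⁰ m².
(b) P = σAT⁴ = 5.670×10⁻⁸×4.03995×10²⁰×(1.304×10⁴)⁴ = 6.62×10²⁹ W.

λ_max ≈ 222 nm; P ≈ 6.62×10²⁹ W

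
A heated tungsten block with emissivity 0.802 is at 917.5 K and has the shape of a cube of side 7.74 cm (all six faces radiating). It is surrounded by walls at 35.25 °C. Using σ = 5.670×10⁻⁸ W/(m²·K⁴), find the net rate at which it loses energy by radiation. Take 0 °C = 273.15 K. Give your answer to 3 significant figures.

Net loss ≈ 1.14×10³ W

Surroundings: T = 35.25 °C + 273.15 = 308.40 K.
Area A = 6s² = 6×(0.0774 m)² = 0.0359446 m².
Net radiated power P_net = εσA(T⁴ − T₀⁴) = 0.802×5.670×10⁻⁸×0.0359446×(917.5⁴ − 308.40⁴).
T⁴ − T₀⁴ = 7.08638×10¹¹ − 9.04602×10⁹ = 6.99592×10¹¹ K⁴, so P_net = 1.14×10³ W.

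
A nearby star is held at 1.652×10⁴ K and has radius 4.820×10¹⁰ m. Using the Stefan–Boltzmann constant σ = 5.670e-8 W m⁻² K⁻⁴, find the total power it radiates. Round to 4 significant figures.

Surface area A = 4πR² = 4π(4.820×10¹⁰ m)² = 2.91947×10²² m².
P = σAT⁴ = 5.670×10⁻⁸ × 2.91947×10²² × (1.652×10⁴)⁴ = 1.233×10³² W.

P ≈ 1.233×10³² W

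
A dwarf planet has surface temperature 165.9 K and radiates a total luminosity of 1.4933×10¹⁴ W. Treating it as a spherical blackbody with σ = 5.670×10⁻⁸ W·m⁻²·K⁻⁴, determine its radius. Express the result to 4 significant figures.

R ≈ 5.260×10⁵ m

L = 4πR²σT⁴ ⇒ R = √(L/(4πσT⁴)).
σT⁴ = 42.9505 W/m², so R = √(1.4933×10¹⁴/(4π×42.9505)) = 5.260×10⁵ m.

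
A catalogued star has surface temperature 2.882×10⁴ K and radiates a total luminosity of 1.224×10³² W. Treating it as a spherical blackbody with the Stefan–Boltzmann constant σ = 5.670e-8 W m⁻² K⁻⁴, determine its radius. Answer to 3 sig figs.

L = 4πR²σT⁴ ⇒ R = √(L/(4πσT⁴)).
σT⁴ = 3.91164×10¹⁰ W/m², so R = √(1.224×10³²/(4π×3.91164×10¹⁰)) = 1.58×10¹⁰ m.

R ≈ 1.58×10¹⁰ m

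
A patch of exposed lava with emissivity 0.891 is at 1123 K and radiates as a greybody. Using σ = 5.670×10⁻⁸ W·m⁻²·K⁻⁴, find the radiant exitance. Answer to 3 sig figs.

Stefan–Boltzmann: I = εσT⁴ = 0.891 × 5.670×10⁻⁸ × (1123)⁴ = 8.03×10⁴ W/m².

I ≈ 8.03×10⁴ W/m²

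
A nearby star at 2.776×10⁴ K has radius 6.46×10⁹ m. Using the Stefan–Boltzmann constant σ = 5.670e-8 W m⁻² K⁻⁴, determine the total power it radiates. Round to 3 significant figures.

P ≈ 1.77×10³¹ W

Surface area A = 4πR² = 4π(6.46×10⁹ m)² = 5.24415×10²⁰ m².
P = σAT⁴ = 5.670×10⁻⁸ × 5.24415×10²⁰ × (2.776×10⁴)⁴ = 1.77×10³¹ W.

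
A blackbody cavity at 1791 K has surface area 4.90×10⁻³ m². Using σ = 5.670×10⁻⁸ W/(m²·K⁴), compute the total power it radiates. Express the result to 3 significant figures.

Area A = 4.90×10⁻³ m².
P = σAT⁴ = 5.670×10⁻⁸ × 4.90×10⁻³ × (1791)⁴ = 2.86×10³ W.

P ≈ 2.86×10³ W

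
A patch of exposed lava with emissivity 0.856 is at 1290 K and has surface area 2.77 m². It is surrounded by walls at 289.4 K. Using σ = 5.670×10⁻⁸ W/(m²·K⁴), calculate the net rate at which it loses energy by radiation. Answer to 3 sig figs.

Area A = 2.77 m².
Net radiated power P_net = εσA(T⁴ − T₀⁴) = 0.856×5.670×10⁻⁸×2.77×(1290⁴ − 289.4⁴).
T⁴ − T₀⁴ = 2.76923×10¹² − 7.01446×10⁹ = 2.76222×10¹² K⁴, so P_net = 3.71×10⁵ W.

Net loss ≈ 3.71×10⁵ W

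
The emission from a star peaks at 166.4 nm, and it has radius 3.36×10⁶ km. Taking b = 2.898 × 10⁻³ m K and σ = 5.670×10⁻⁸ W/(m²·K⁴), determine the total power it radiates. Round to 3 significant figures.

P ≈ 7.40×10²⁹ W

Wien's law: T = b/λ_max = 2.898×10⁻³/1.664×10⁻⁷ = 17415.9 K.
Surface area A = 4πR² = 4π(3.36×10⁹ m)² = 1.41869×10²⁰ m².
Then P = σAT⁴ = 5.670×10⁻⁸×1.41869×10²⁰×(17415.9)⁴ = 7.40×10²⁹ W.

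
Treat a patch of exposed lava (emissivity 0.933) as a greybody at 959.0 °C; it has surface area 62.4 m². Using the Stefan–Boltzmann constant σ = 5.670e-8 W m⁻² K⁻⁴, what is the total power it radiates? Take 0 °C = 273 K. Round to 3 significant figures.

P ≈ 7.60×10⁶ W

T = 959.0 °C + 273 = 1232.0 K.
Area A = 62.4 m².
P = εσAT⁴ = 0.933 × 5.670×10⁻⁸ × 62.4 × (1232.0)⁴ = 7.60×10⁶ W.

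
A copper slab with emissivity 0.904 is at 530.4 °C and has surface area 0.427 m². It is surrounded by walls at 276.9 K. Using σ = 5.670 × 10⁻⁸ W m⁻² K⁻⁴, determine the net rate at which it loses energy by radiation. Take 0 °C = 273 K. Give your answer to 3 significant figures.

Net loss ≈ 8.99×10³ W

T = 530.4 °C + 273 = 803.4 K.
Area A = 0.427 m².
Net radiated power P_net = εσA(T⁴ − T₀⁴) = 0.904×5.670×10⁻⁸×0.427×(803.4⁴ − 276.9⁴).
T⁴ − T₀⁴ = 4.16608×10¹¹ − 5.87884×10⁹ = 4.10729×10¹¹ K⁴, so P_net = 8.99×10³ W.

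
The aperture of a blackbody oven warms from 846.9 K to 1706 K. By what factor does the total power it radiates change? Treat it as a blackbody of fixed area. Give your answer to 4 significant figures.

P ∝ T⁴, so P₂/P₁ = (T₂/T₁)⁴ = (1706/846.9)⁴ = (2.01441)⁴ = 16.47.

P₂/P₁ ≈ 16.47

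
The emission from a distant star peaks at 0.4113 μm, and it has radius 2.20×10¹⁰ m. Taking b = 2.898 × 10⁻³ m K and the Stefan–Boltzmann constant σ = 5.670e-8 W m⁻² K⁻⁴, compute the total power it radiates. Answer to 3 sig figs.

Wien's law: T = b/λ_max = 2.898×10⁻³/4.113×10⁻⁷ = 7045.95 K.
Surface area A = 4πR² = 4π(2.20×10¹⁰ m)² = 6.08212×10²¹ m².
Then P = σAT⁴ = 5.670×10⁻⁸×6.08212×10²¹×(7045.95)⁴ = 8.50×10²⁹ W.

P ≈ 8.50×10²⁹ W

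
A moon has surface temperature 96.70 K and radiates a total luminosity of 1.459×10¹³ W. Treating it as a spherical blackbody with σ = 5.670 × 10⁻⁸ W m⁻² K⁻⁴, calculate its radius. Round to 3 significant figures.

L = 4πR²σT⁴ ⇒ R = √(L/(4πσT⁴)).
σT⁴ = 4.95780 W/m², so R = √(1.459×10¹³/(4π×4.95780)) = 4.84×10⁵ m.

R ≈ 4.84×10⁵ m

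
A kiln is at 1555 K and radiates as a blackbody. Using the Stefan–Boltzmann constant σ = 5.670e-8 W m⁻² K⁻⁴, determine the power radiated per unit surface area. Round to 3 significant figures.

I ≈ 3.32×10⁵ W/m²

Stefan–Boltzmann: I = σT⁴ = 5.670×10⁻⁸ × (1555)⁴ = 3.32×10⁵ W/m².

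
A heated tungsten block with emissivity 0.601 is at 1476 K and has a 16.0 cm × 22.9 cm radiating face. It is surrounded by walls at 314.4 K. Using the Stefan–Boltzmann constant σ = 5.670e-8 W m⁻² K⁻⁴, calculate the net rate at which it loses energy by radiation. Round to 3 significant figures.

Area A = 0.160 × 0.229 = 0.03664 m².
Net radiated power P_net = εσA(T⁴ − T₀⁴) = 0.601×5.670×10⁻⁸×0.03664×(1476⁴ − 314.4⁴).
T⁴ − T₀⁴ = 4.74619×10¹² − 9.77080×10⁹ = 4.73642×10¹² K⁴, so P_net = 5.91×10³ W.

Net loss ≈ 5.91×10³ W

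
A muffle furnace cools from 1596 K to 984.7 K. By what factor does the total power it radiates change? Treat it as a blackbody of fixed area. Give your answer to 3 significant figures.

P ∝ T⁴, so P₂/P₁ = (T₂/T₁)⁴ = (984.7/1596)⁴ = (0.616980)⁴ = 0.145.

P₂/P₁ ≈ 0.145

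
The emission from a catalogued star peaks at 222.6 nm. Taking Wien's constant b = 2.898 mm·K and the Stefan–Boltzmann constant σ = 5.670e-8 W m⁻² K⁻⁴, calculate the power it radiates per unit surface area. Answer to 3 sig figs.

I ≈ 1.63×10⁹ W/m²

Wien's law: T = b/λ_max = 2.898×10⁻³/2.226×10⁻⁷ = 13018.9 K.
Then I = σT⁴ = 5.670×10⁻⁸×(13018.9)⁴ = 1.63×10⁹ W/m².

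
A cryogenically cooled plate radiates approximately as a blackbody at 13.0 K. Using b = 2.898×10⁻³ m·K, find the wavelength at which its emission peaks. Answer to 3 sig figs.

Wien's displacement law: λ_max = b/T = (2.898×10⁻³ m·K)/(13.0 K) = 2.229×10⁻⁴ m.
That is 0.223 mm, in the infrared range.

λ_max ≈ 0.223 mm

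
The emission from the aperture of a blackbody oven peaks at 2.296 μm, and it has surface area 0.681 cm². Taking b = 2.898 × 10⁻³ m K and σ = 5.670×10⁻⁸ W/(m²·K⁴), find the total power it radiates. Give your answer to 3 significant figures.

Wien's law: T = b/λ_max = 2.898×10⁻³/2.296×10⁻⁶ = 1262.20 K.
Area A = 0.681 cm² = 6.81×10⁻⁵ m².
Then P = σAT⁴ = 5.670×10⁻⁸×6.81×10⁻⁵×(1262.20)⁴ = 9.80 W.

P ≈ 9.80 W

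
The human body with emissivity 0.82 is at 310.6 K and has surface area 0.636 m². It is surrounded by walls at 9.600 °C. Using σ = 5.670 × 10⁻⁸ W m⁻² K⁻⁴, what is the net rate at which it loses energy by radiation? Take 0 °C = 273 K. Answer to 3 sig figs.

Surroundings: T = 9.600 °C + 273 = 282.600 K.
Area A = 0.636 m².
Net radiated power P_net = εσA(T⁴ − T₀⁴) = 0.82×5.670×10⁻⁸×0.636×(310.6⁴ − 282.600⁴).
T⁴ − T₀⁴ = 9.30692×10⁹ − 6.37806×10⁹ = 2.92886×10⁹ K⁴, so P_net = 86.6 W.

Net loss ≈ 86.6 W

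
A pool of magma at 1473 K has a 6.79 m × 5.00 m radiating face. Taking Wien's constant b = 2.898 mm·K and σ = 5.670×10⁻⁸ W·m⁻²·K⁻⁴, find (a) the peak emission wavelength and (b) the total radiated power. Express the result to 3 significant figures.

(a) λ_max = b/T = 2.898×10⁻³/1473 = 1.967×10⁻⁶ m = 1.97 μm.
Area A = 6.79 × 5.00 = 33.95 m².
(b) P = σAT⁴ = 5.670×10⁻⁸×33.95×(1473)⁴ = 9.06×10⁶ W.

λ_max ≈ 1.97 μm; P ≈ 9.06×10⁶ W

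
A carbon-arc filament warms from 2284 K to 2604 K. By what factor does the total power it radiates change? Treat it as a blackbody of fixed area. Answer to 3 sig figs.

P₂/P₁ ≈ 1.69

P ∝ T⁴, so P₂/P₁ = (T₂/T₁)⁴ = (2604/2284)⁴ = (1.14011)⁴ = 1.69.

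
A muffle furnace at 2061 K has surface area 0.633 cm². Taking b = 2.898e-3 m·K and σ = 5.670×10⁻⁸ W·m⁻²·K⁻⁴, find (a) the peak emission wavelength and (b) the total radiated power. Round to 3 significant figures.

(a) λ_max = b/T = 2.898×10⁻³/2061 = 1.406×10⁻⁶ m = 1.41 μm.
Area A = 0.633 cm² = 6.33×10⁻⁵ m².
(b) P = σAT⁴ = 5.670×10⁻⁸×6.33×10⁻⁵×(2061)⁴ = 64.8 W.

λ_max ≈ 1.41 μm; P ≈ 64.8 W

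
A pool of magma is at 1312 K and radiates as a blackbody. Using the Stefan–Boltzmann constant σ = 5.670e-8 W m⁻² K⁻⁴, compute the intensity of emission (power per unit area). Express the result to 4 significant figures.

Stefan–Boltzmann: I = σT⁴ = 5.670×10⁻⁸ × (1312)⁴ = 1.680×10⁵ W/m².

I ≈ 1.680×10⁵ W/m²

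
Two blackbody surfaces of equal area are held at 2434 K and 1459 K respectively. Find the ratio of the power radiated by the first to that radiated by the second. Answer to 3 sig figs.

With equal areas, P₁/P₂ = (T₁/T₂)⁴ = (2434/1459)⁴ = 7.75.

P₁/P₂ ≈ 7.75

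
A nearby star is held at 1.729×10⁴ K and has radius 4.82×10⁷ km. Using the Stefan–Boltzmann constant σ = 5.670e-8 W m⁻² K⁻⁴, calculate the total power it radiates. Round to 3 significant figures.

Surface area A = 4πR² = 4π(4.82×10¹⁰ m)² = 2.91947×10²² m².
P = σAT⁴ = 5.670×10⁻⁸ × 2.91947×10²² × (1.729×10⁴)⁴ = 1.48×10³² W.

P ≈ 1.48×10³² W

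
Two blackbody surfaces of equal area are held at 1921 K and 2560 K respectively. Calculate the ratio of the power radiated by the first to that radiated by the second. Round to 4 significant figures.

With equal areas, P₁/P₂ = (T₁/T₂)⁴ = (1921/2560)⁴ = 0.3171.

P₁/P₂ ≈ 0.3171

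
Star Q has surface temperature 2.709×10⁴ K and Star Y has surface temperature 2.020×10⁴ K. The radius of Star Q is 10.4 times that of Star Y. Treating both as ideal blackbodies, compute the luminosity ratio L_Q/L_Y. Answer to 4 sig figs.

L ∝ R²T⁴, so L_Q/L_Y = (R_Q/R_Y)²(T_Q/T_Y)⁴ = (10.4)² × (2.709×10⁴/2.020×10⁴)⁴ = 108.16 × 3.23467 = 349.9.

L_Q/L_Y ≈ 349.9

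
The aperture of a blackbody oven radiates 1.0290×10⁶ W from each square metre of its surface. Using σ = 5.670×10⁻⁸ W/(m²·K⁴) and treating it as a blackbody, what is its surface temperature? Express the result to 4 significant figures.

I = σT⁴, so T = (I/σ)^(1/4) = (1.0290×10⁶/(5.670×10⁻⁸))^(1/4) = 2064 K.

T ≈ 2064 K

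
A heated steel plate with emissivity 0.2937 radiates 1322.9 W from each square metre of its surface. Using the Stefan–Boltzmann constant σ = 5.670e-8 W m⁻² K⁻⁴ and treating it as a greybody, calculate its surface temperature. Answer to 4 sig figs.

T ≈ 530.9 K

I = εσT⁴, so T = (I/εσ)^(1/4) = (1322.9/(0.2937×5.670×10⁻⁸))^(1/4) = 530.9 K.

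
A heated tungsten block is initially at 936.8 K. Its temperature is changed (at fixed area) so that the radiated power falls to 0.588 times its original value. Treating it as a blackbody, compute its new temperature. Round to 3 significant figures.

T₂ ≈ 820 K

P ∝ T⁴, so T₂/T₁ = (P₂/P₁)^(1/4) = (0.588)^(1/4) = 0.875678.
T₂ = 936.8 × 0.875678 = 820 K.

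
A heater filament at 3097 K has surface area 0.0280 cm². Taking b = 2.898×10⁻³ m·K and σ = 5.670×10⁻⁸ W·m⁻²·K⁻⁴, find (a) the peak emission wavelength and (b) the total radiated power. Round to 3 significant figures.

λ_max ≈ 936 nm; P ≈ 14.6 W

(a) λ_max = b/T = 2.898×10⁻³/3097 = 9.357×10⁻⁷ m = 936 nm.
Area A = 0.0280 cm² = 2.80×10⁻⁶ m².
(b) P = σAT⁴ = 5.670×10⁻⁸×2.80×10⁻⁶×(3097)⁴ = 14.6 W.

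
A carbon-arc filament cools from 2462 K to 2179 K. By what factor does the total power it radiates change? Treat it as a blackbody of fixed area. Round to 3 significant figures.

P₂/P₁ ≈ 0.614

P ∝ T⁴, so P₂/P₁ = (T₂/T₁)⁴ = (2179/2462)⁴ = (0.885053)⁴ = 0.614.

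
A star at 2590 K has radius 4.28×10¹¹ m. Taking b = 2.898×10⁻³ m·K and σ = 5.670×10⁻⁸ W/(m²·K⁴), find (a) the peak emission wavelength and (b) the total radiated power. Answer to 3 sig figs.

λ_max ≈ 1.12 μm; P ≈ 5.87×10³⁰ W

(a) λ_max = b/T = 2.898×10⁻³/2590 = 1.119×10⁻⁶ m = 1.12 μm.
Surface area A = 4πR² = 4π(4.28×10¹¹ m)² = 2.30196×10²⁴ m².
(b) P = σAT⁴ = 5.670×10⁻⁸×2.30196×10²⁴×(2590)⁴ = 5.87×10³⁰ W.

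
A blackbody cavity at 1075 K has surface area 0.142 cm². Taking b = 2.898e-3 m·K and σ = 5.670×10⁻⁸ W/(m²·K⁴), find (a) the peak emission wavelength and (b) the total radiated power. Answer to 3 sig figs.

λ_max ≈ 2.70×10³ nm; P ≈ 1.08 W

(a) λ_max = b/T = 2.898×10⁻³/1075 = 2.696×10⁻⁶ m = 2.70×10³ nm.
Area A = 0.142 cm² = 1.42×10⁻⁵ m².
(b) P = σAT⁴ = 5.670×10⁻⁸×1.42×10⁻⁵×(1075)⁴ = 1.08 W.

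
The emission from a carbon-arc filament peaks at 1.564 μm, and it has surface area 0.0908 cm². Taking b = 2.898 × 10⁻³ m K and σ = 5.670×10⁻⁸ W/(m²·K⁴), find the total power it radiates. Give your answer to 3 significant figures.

P ≈ 6.07 W

Wien's law: T = b/λ_max = 2.898×10⁻³/1.564×10⁻⁶ = 1852.94 K.
Area A = 0.0908 cm² = 9.08×10⁻⁶ m².
Then P = σAT⁴ = 5.670×10⁻⁸×9.08×10⁻⁶×(1852.94)⁴ = 6.07 W.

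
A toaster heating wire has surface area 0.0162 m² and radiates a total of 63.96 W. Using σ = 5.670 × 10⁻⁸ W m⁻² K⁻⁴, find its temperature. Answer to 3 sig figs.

T ≈ 514 K

Area A = 0.0162 m².
P = σAT⁴ ⇒ T = (P/(σA))^(1/4) = (63.96/(5.670×10⁻⁸×0.0162))^(1/4) = 514 K.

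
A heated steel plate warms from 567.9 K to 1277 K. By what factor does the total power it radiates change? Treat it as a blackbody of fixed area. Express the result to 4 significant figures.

P ∝ T⁴, so P₂/P₁ = (T₂/T₁)⁴ = (1277/567.9)⁴ = (2.24864)⁴ = 25.57.

P₂/P₁ ≈ 25.57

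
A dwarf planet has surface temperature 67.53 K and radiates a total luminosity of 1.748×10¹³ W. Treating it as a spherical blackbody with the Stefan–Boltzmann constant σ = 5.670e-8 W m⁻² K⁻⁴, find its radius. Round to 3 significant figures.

R ≈ 1.09×10⁶ m

L = 4πR²σT⁴ ⇒ R = √(L/(4πσT⁴)).
σT⁴ = 1.17915 W/m², so R = √(1.748×10¹³/(4π×1.17915)) = 1.09×10⁶ m.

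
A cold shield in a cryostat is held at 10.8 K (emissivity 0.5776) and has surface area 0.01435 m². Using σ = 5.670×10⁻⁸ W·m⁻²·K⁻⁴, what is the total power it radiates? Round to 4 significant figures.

Area A = 0.01435 m².
P = εσAT⁴ = 0.5776 × 5.670×10⁻⁸ × 0.01435 × (10.8)⁴ = 6.394×10⁻⁶ W.

P ≈ 6.394×10⁻⁶ W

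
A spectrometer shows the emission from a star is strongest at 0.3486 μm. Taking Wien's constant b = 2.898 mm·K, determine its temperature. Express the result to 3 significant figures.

Wien's law gives T = b/λ_max = (2.898×10⁻³ m·K)/(3.486×10⁻⁷ m) = 8.31×10³ K.

T ≈ 8.31×10³ K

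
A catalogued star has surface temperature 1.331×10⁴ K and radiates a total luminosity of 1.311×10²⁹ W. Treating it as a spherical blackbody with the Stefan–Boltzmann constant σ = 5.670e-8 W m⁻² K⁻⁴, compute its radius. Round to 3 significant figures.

L = 4πR²σT⁴ ⇒ R = √(L/(4πσT⁴)).
σT⁴ = 1.77949×10⁹ W/m², so R = √(1.311×10²⁹/(4π×1.77949×10⁹)) = 2.42×10⁹ m.

R ≈ 2.42×10⁹ m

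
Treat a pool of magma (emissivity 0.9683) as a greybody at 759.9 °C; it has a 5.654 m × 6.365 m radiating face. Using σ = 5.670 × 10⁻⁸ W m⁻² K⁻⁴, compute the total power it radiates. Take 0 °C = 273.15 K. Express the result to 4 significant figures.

P ≈ 2.250×10⁶ W

T = 759.9 °C + 273.15 = 1033.05 K.
Area A = 5.654 × 6.365 = 35.9877 m².
P = εσAT⁴ = 0.9683 × 5.670×10⁻⁸ × 35.9877 × (1033.05)⁴ = 2.250×10⁶ W.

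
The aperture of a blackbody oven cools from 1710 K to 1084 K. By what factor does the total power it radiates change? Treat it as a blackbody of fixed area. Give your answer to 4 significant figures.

P ∝ T⁴, so P₂/P₁ = (T₂/T₁)⁴ = (1084/1710)⁴ = (0.633918)⁴ = 0.1615.

P₂/P₁ ≈ 0.1615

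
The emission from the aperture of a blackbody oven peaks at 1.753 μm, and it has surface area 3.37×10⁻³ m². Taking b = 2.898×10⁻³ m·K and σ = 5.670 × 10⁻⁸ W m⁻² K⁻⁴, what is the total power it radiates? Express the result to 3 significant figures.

Wien's law: T = b/λ_max = 2.898×10⁻³/1.753×10⁻⁶ = 1653.17 K.
Area A = 3.37×10⁻³ m².
Then P = σAT⁴ = 5.670×10⁻⁸×3.37×10⁻³×(1653.17)⁴ = 1.43×10³ W.

P ≈ 1.43×10³ W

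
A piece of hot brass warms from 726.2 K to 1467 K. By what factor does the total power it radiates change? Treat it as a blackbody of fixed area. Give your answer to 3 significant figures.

P ∝ T⁴, so P₂/P₁ = (T₂/T₁)⁴ = (1467/726.2)⁴ = (2.02010)⁴ = 16.7.

P₂/P₁ ≈ 16.7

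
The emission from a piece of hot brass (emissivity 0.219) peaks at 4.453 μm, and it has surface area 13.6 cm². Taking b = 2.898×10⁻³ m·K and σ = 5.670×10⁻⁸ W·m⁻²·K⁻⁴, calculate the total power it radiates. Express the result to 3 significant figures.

P ≈ 3.03 W

Wien's law: T = b/λ_max = 2.898×10⁻³/4.453×10⁻⁶ = 650.797 K.
Area A = 13.6 cm² = 1.36×10⁻³ m².
Then P = εσAT⁴ = 0.219×5.670×10⁻⁸×1.36×10⁻³×(650.797)⁴ = 3.03 W.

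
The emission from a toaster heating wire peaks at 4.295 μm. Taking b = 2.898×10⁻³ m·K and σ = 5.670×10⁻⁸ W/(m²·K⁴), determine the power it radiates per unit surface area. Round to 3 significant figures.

Wien's law: T = b/λ_max = 2.898×10⁻³/4.295×10⁻⁶ = 674.738 K.
Then I = σT⁴ = 5.670×10⁻⁸×(674.738)⁴ = 1.18×10⁴ W/m².

I ≈ 1.18×10⁴ W/m²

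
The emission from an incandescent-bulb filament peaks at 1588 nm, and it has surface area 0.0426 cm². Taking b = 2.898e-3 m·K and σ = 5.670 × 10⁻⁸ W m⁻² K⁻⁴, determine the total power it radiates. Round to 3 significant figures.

Wien's law: T = b/λ_max = 2.898×10⁻³/1.588×10⁻⁶ = 1824.94 K.
Area A = 0.0426 cm² = 4.26×10⁻⁶ m².
Then P = σAT⁴ = 5.670×10⁻⁸×4.26×10⁻⁶×(1824.94)⁴ = 2.68 W.

P ≈ 2.68 W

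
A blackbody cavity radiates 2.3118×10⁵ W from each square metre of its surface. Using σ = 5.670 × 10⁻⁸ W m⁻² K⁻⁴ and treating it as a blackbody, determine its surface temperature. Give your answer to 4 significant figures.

I = σT⁴, so T = (I/σ)^(1/4) = (2.3118×10⁵/(5.670×10⁻⁸))^(1/4) = 1421 K.

T ≈ 1421 K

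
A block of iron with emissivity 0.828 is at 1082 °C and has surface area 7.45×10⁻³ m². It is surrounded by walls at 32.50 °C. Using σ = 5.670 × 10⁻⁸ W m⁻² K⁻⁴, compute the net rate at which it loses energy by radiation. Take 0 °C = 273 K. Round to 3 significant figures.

T = 1082 °C + 273 = 1355 K.
Surroundings: T = 32.50 °C + 273 = 305.50 K.
Area A = 7.45×10⁻³ m².
Net radiated power P_net = εσA(T⁴ − T₀⁴) = 0.828×5.670×10⁻⁸×7.45×10⁻³×(1355⁴ − 305.50⁴).
T⁴ − T₀⁴ = 3.37099×10¹² − 8.71054×10⁹ = 3.36228×10¹² K⁴, so P_net = 1.18×10³ W.

Net loss ≈ 1.18×10³ W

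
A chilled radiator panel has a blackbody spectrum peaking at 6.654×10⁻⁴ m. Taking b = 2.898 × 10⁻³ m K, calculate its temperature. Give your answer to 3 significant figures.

T ≈ 4.36 K

Wien's law gives T = b/λ_max = (2.898×10⁻³ m·K)/(6.654×10⁻⁴ m) = 4.36 K.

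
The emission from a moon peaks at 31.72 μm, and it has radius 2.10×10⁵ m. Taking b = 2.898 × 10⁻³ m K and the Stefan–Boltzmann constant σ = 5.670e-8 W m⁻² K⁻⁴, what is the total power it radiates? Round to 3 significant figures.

P ≈ 2.19×10¹² W

Wien's law: T = b/λ_max = 2.898×10⁻³/3.172×10⁻⁵ = 91.3619 K.
Surface area A = 4πR² = 4π(2.10×10⁵ m)² = 5.54177×10¹¹ m².
Then P = σAT⁴ = 5.670×10⁻⁸×5.54177×10¹¹×(91.3619)⁴ = 2.19×10¹² W.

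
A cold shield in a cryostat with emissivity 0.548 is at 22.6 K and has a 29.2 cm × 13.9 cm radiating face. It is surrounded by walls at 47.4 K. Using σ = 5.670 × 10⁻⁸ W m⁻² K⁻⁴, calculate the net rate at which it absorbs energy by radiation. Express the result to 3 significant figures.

Area A = 0.292 × 0.139 = 0.040588 m².
Net radiated power P_net = εσA(T⁴ − T₀⁴) = 0.548×5.670×10⁻⁸×0.040588×(22.6⁴ − 47.4⁴).
T⁴ − T₀⁴ = 2.60876×10⁵ − 5.04793×10⁶ = -4.78705×10⁶ K⁴, so P_net = -6.04×10⁻³ W — negative, meaning a net gain of 6.04×10⁻³ W.

Net gain ≈ 6.04×10⁻³ W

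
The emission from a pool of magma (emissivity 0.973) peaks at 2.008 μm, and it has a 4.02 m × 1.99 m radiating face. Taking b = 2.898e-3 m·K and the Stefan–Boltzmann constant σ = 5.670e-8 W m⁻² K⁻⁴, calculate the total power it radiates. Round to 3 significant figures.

Wien's law: T = b/λ_max = 2.898×10⁻³/2.008×10⁻⁶ = 1443.23 K.
Area A = 4.02 × 1.99 = 7.9998 m².
Then P = εσAT⁴ = 0.973×5.670×10⁻⁸×7.9998×(1443.23)⁴ = 1.91×10⁶ W.

P ≈ 1.91×10⁶ W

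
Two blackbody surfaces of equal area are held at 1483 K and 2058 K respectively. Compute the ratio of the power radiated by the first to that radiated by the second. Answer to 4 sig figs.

P₁/P₂ ≈ 0.2696

With equal areas, P₁/P₂ = (T₁/T₂)⁴ = (1483/2058)⁴ = 0.2696.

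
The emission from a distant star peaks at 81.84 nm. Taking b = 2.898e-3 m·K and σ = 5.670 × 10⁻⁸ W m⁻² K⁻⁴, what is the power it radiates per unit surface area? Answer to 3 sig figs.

I ≈ 8.91×10¹⁰ W/m²

Wien's law: T = b/λ_max = 2.898×10⁻³/8.184×10⁻⁸ = 35410.6 K.
Then I = σT⁴ = 5.670×10⁻⁸×(35410.6)⁴ = 8.91×10¹⁰ W/m².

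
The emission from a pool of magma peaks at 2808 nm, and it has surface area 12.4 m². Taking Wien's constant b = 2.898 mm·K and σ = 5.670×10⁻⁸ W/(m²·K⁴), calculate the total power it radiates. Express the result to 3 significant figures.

Wien's law: T = b/λ_max = 2.898×10⁻³/2.808×10⁻⁶ = 1032.05 K.
Area A = 12.4 m².
Then P = σAT⁴ = 5.670×10⁻⁸×12.4×(1032.05)⁴ = 7.98×10⁵ W.

P ≈ 7.98×10⁵ W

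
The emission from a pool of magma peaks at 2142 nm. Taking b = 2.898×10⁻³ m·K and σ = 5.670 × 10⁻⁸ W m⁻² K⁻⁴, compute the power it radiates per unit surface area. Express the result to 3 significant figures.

I ≈ 1.90×10⁵ W/m²

Wien's law: T = b/λ_max = 2.898×10⁻³/2.142×10⁻⁶ = 1352.94 K.
Then I = σT⁴ = 5.670×10⁻⁸×(1352.94)⁴ = 1.90×10⁵ W/m².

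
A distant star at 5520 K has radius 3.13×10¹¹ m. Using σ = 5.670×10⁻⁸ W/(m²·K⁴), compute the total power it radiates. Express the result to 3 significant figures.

Surface area A = 4πR² = 4π(3.13×10¹¹ m)² = 1.23111×10²⁴ m².
P = σAT⁴ = 5.670×10⁻⁸ × 1.23111×10²⁴ × (5520)⁴ = 6.48×10³¹ W.

P ≈ 6.48×10³¹ W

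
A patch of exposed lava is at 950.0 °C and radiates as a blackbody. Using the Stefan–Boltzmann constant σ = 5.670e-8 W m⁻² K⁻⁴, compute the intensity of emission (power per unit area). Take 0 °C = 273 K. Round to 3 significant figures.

I ≈ 1.27×10⁵ W/m²

T = 950.0 °C + 273 = 1223.0 K.
Stefan–Boltzmann: I = σT⁴ = 5.670×10⁻⁸ × (1223.0)⁴ = 1.27×10⁵ W/m².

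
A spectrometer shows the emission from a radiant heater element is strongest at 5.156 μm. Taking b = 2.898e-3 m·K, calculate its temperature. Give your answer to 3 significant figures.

Wien's law gives T = b/λ_max = (2.898×10⁻³ m·K)/(5.156×10⁻⁶ m) = 562 K.

T ≈ 562 K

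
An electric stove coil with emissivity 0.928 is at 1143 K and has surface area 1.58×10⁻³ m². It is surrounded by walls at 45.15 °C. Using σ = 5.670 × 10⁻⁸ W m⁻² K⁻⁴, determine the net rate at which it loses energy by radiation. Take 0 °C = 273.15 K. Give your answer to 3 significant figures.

Net loss ≈ 141 W

Surroundings: T = 45.15 °C + 273.15 = 318.30 K.
Area A = 1.58×10⁻³ m².
Net radiated power P_net = εσA(T⁴ − T₀⁴) = 0.928×5.670×10⁻⁸×1.58×10⁻³×(1143⁴ − 318.30⁴).
T⁴ − T₀⁴ = 1.70681×10¹² − 1.02647×10¹⁰ = 1.69655×10¹² K⁴, so P_net = 141 W.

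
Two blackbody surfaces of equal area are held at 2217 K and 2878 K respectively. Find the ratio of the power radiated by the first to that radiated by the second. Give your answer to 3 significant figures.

P₁/P₂ ≈ 0.352

With equal areas, P₁/P₂ = (T₁/T₂)⁴ = (2217/2878)⁴ = 0.352.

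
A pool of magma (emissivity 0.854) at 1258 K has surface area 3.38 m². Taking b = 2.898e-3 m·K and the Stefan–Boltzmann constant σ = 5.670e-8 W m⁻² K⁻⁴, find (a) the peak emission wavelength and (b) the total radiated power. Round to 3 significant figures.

λ_max ≈ 2.30 μm; P ≈ 4.10×10⁵ W

(a) λ_max = b/T = 2.898×10⁻³/1258 = 2.304×10⁻⁶ m = 2.30 μm.
Area A = 3.38 m².
(b) P = εσAT⁴ = 0.854×5.670×10⁻⁸×3.38×(1258)⁴ = 4.10×10⁵ W.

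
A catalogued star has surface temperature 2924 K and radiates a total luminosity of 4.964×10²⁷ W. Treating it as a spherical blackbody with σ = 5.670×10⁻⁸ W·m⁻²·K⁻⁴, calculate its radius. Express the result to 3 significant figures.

L = 4πR²σT⁴ ⇒ R = √(L/(4πσT⁴)).
σT⁴ = 4.14469×10⁶ W/m², so R = √(4.964×10²⁷/(4π×4.14469×10⁶)) = 9.76×10⁹ m.

R ≈ 9.76×10⁹ m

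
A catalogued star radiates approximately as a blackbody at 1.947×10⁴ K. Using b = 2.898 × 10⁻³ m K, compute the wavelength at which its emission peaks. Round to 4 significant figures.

Wien's displacement law: λ_max = b/T = (2.898×10⁻³ m·K)/(1.947×10⁴ K) = 1.4884×10⁻⁷ m.
That is 148.8 nm, in the ultraviolet range.

λ_max ≈ 148.8 nm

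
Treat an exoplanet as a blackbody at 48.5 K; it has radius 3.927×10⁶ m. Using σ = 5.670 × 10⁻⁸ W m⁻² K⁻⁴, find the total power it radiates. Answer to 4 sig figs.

P ≈ 6.080×10¹³ W

Surface area A = 4πR² = 4π(3.927×10⁶ m)² = 1.93790×10¹⁴ m².
P = σAT⁴ = 5.670×10⁻⁸ × 1.93790×10¹⁴ × (48.5)⁴ = 6.080×10¹³ W.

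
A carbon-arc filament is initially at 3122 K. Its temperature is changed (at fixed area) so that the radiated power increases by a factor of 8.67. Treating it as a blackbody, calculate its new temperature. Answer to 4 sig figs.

P ∝ T⁴, so T₂/T₁ = (P₂/P₁)^(1/4) = (8.67)^(1/4) = 1.71595.
T₂ = 3122 × 1.71595 = 5357 K.

T₂ ≈ 5357 K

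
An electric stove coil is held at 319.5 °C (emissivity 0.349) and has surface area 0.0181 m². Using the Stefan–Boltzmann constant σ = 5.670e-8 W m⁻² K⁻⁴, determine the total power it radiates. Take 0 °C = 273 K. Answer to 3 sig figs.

P ≈ 44.1 W

T = 319.5 °C + 273 = 592.5 K.
Area A = 0.0181 m².
P = εσAT⁴ = 0.349 × 5.670×10⁻⁸ × 0.0181 × (592.5)⁴ = 44.1 W.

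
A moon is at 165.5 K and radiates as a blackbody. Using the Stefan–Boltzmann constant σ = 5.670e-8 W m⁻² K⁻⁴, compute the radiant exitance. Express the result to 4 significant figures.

I ≈ 42.54 W/m²

Stefan–Boltzmann: I = σT⁴ = 5.670×10⁻⁸ × (165.5)⁴ = 42.54 W/m².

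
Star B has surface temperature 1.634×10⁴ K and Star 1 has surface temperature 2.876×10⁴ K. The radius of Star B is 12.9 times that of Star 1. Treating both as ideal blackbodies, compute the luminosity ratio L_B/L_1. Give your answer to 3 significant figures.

L ∝ R²T⁴, so L_B/L_1 = (R_B/R_1)²(T_B/T_1)⁴ = (12.9)² × (1.634×10⁴/2.876×10⁴)⁴ = 166.41 × 0.104196 = 17.3.

L_B/L_1 ≈ 17.3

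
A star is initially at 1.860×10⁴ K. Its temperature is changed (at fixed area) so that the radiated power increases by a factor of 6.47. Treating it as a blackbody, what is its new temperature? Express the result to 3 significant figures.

P ∝ T⁴, so T₂/T₁ = (P₂/P₁)^(1/4) = (6.47)^(1/4) = 1.59487.
T₂ = 1.860×10⁴ × 1.59487 = 2.97×10⁴ K.

T₂ ≈ 2.97×10⁴ K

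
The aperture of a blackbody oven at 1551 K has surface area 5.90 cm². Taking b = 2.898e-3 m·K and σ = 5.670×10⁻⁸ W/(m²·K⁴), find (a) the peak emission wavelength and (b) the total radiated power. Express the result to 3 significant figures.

(a) λ_max = b/T = 2.898×10⁻³/1551 = 1.868×10⁻⁶ m = 1.87×10³ nm.
Area A = 5.90 cm² = 5.90×10⁻⁴ m².
(b) P = σAT⁴ = 5.670×10⁻⁸×5.90×10⁻⁴×(1551)⁴ = 194 W.

λ_max ≈ 1.87×10³ nm; P ≈ 194 W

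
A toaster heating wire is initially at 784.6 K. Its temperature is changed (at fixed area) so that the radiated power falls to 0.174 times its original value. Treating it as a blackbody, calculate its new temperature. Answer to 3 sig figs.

P ∝ T⁴, so T₂/T₁ = (P₂/P₁)^(1/4) = (0.174)^(1/4) = 0.645858.
T₂ = 784.6 × 0.645858 = 507 K.

T₂ ≈ 507 K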